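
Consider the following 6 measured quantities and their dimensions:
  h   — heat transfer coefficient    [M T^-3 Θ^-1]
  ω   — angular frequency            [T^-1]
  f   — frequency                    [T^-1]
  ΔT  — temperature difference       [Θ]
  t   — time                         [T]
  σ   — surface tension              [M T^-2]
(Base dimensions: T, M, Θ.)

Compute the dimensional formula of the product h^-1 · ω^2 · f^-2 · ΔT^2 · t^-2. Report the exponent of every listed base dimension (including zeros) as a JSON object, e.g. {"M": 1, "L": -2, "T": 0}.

{"T": 1, "M": -1, "Θ": 3}

Exponent matrix [T,M,Θ] × [h,ω,f,ΔT,t,σ]:
  T: [-3 -1 -1  0  1 -2]
  M: [ 1  0  0  0  0  1]
  Θ: [-1  0  0  1  0  0]
  [T]: (-1)·-3+(2)·-1+(-2)·-1+(2)·0+(-2)·1 = 1
  [M]: (-1)·1+(2)·0+(-2)·0+(2)·0+(-2)·0 = -1
  [Θ]: (-1)·-1+(2)·0+(-2)·0+(2)·1+(-2)·0 = 3
⇒ T M^-1 Θ^3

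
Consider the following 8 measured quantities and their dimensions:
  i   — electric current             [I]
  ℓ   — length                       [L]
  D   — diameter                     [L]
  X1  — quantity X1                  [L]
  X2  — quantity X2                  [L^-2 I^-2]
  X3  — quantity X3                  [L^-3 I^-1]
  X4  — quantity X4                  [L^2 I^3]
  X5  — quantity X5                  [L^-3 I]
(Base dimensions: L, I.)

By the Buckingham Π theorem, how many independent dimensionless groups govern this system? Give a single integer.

Dimensional matrix (L×I by i×ℓ×D×X1×X2×X3×X4×X5):
  L: [ 0  1  1  1 -2 -3  2 -3]
  I: [ 1  0  0  0 -2 -1  3  1]
Row reduction gives pivot columns i,ℓ; rank = 2
Π count = n − r = 8 − 2 = 6

6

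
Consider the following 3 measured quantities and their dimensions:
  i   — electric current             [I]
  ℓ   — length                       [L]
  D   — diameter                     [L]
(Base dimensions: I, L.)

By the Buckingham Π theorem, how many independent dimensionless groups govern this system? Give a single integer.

1

Exponent matrix [I,L] × [i,ℓ,D]:
  I: [ 1  0  0]
  L: [ 0  1  1]
Echelon form has 2 nonzero rows (pivots: i,ℓ)
n=3, r=2 ⇒ 1 dimensionless group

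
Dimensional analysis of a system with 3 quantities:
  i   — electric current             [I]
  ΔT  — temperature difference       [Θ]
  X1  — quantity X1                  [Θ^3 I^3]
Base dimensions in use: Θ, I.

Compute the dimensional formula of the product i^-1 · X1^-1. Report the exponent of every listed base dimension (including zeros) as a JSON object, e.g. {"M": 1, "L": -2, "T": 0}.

{"Θ": -3, "I": -4}

Exponent matrix [Θ,I] × [i,ΔT,X1]:
  Θ: [ 0  1  3]
  I: [ 1  0  3]
  [Θ]: (-1)·0+(-1)·3 = -3
  [I]: (-1)·1+(-1)·3 = -4
⇒ Θ^-3 I^-4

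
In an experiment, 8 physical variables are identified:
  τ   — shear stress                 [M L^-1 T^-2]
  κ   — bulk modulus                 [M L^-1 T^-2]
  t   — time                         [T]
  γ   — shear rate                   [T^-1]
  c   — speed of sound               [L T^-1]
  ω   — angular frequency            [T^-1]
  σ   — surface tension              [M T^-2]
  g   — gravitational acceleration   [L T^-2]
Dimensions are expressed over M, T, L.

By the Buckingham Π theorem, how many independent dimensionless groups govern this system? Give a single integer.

5

Dimensional matrix (M×T×L by τ×κ×t×γ×c×ω×σ×g):
  M: [ 1  1  0  0  0  0  1  0]
  T: [-2 -2  1 -1 -1 -1 -2 -2]
  L: [-1 -1  0  0  1  0  0  1]
Row reduction gives pivot columns τ,t,c; rank = 3
Π count = n − r = 8 − 3 = 5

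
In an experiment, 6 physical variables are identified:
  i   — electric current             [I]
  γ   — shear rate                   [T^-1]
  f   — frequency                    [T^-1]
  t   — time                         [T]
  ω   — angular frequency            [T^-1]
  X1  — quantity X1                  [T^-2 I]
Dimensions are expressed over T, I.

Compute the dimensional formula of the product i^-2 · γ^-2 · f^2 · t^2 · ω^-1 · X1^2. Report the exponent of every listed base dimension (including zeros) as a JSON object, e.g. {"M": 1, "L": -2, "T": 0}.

Exponent matrix [T,I] × [i,γ,f,t,ω,X1]:
  T: [ 0 -1 -1  1 -1 -2]
  I: [ 1  0  0  0  0  1]
  [T]: (-2)·0+(-2)·-1+(2)·-1+(2)·1+(-1)·-1+(2)·-2 = -1
  [I]: (-2)·1+(-2)·0+(2)·0+(2)·0+(-1)·0+(2)·1 = 0
⇒ T^-1

{"T": -1, "I": 0}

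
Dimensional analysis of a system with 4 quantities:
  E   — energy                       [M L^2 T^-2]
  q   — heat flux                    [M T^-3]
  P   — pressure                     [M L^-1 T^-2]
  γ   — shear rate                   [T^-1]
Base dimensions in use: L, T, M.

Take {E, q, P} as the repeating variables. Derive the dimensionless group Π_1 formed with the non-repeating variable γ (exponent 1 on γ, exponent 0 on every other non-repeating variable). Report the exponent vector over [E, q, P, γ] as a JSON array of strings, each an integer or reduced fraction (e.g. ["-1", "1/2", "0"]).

Write exponents as rows L,T,M / cols E,q,P,γ:
  L: [ 2  0 -1  0]
  T: [-2 -3 -2 -1]
  M: [ 1  1  1  0]
Echelon form has 3 nonzero rows (pivots: E,q,P)
Repeat: E,q,P; free: γ
RREF:
  r0: [   1    0    0 -1/3]
  r1: [   0    1    0    1]
  r2: [   0    0    1 -2/3]
Fix exponent of γ at 1; solve each RREF row for its pivot's exponent:
  r0: exp(E) + (-1/3)·1 = 0 ⇒ exp(E) = 1/3
  r1: exp(q) + (1)·1 = 0 ⇒ exp(q) = -1
  r2: exp(P) + (-2/3)·1 = 0 ⇒ exp(P) = 2/3
Π_1 = E^(1/3) · q^-1 · P^(2/3) · γ

["1/3", "-1", "2/3", "1"]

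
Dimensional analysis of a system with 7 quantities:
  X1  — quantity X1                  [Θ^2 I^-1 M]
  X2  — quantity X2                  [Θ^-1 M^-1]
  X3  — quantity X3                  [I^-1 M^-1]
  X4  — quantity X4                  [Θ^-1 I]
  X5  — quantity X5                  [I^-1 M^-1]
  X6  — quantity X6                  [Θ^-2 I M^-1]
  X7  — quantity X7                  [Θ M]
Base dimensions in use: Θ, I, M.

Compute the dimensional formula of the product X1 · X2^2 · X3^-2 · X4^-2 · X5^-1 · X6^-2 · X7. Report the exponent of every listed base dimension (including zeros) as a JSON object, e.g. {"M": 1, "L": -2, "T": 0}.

Write exponents as rows Θ,I,M / cols X1,X2,X3,X4,X5,X6,X7:
  Θ: [ 2 -1  0 -1  0 -2  1]
  I: [-1  0 -1  1 -1  1  0]
  M: [ 1 -1 -1  0 -1 -1  1]
  [Θ]: (1)·2+(2)·-1+(-2)·0+(-2)·-1+(-1)·0+(-2)·-2+(1)·1 = 7
  [I]: (1)·-1+(2)·0+(-2)·-1+(-2)·1+(-1)·-1+(-2)·1+(1)·0 = -2
  [M]: (1)·1+(2)·-1+(-2)·-1+(-2)·0+(-1)·-1+(-2)·-1+(1)·1 = 5
⇒ Θ^7 I^-2 M^5

{"Θ": 7, "I": -2, "M": 5}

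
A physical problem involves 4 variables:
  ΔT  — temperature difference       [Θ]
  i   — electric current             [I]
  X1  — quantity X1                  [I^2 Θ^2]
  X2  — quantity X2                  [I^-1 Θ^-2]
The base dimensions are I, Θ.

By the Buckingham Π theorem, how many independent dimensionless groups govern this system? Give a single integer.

Write exponents as rows I,Θ / cols ΔT,i,X1,X2:
  I: [ 0  1  2 -1]
  Θ: [ 1  0  2 -2]
Row reduction gives pivot columns ΔT,i; rank = 2
Π count = n − r = 4 − 2 = 2

2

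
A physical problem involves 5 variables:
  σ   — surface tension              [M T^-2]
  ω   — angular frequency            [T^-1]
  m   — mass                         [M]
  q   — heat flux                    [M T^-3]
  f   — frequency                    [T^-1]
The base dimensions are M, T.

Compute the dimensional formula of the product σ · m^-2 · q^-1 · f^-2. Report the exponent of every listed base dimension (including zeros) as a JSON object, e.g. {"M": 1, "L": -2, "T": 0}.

{"M": -2, "T": 3}

Dimensional matrix (M×T by σ×ω×m×q×f):
  M: [ 1  0  1  1  0]
  T: [-2 -1  0 -3 -1]
  [M]: (1)·1+(-2)·1+(-1)·1+(-2)·0 = -2
  [T]: (1)·-2+(-2)·0+(-1)·-3+(-2)·-1 = 3
⇒ M^-2 T^3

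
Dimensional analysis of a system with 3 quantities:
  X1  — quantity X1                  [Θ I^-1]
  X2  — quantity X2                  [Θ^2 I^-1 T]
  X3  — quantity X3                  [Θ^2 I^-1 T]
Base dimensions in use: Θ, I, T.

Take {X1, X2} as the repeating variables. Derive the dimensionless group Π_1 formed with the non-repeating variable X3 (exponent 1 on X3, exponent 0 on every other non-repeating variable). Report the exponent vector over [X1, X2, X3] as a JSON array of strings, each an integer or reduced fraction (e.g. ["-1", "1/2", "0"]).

["0", "-1", "1"]

Dimensional matrix (Θ×I×T by X1×X2×X3):
  Θ: [ 1  2  2]
  I: [-1 -1 -1]
  T: [ 0  1  1]
Echelon form has 2 nonzero rows (pivots: X1,X2)
Repeat: X1,X2; free: X3
RREF:
  r0: [   1    0    0]
  r1: [   0    1    1]
  r2: [   0    0    0]
Fix exponent of X3 at 1; solve each RREF row for its pivot's exponent:
  r0: exp(X1) + (0)·1 = 0 ⇒ exp(X1) = 0
  r1: exp(X2) + (1)·1 = 0 ⇒ exp(X2) = -1
Π_1 = X2^-1 · X3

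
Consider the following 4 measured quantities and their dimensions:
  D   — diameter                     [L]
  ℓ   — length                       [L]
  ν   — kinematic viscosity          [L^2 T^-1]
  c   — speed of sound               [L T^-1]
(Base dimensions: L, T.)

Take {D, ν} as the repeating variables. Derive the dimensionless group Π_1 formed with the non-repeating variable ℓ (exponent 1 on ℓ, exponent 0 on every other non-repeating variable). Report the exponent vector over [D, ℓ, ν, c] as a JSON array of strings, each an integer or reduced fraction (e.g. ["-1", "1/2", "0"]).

Write exponents as rows L,T / cols D,ℓ,ν,c:
  L: [ 1  1  2  1]
  T: [ 0  0 -1 -1]
Row reduction gives pivot columns D,ν; rank = 2
Pivot set = {D,ν}, free = {ℓ,c}
RREF:
  r0: [   1    1    0   -1]
  r1: [   0    0    1    1]
Fix exponent of ℓ at 1, c at 0; solve each RREF row for its pivot's exponent:
  r0: exp(D) + (1)·1 = 0 ⇒ exp(D) = -1
  r1: exp(ν) + (0)·1 = 0 ⇒ exp(ν) = 0
Π_1 = D^-1 · ℓ

["-1", "1", "0", "0"]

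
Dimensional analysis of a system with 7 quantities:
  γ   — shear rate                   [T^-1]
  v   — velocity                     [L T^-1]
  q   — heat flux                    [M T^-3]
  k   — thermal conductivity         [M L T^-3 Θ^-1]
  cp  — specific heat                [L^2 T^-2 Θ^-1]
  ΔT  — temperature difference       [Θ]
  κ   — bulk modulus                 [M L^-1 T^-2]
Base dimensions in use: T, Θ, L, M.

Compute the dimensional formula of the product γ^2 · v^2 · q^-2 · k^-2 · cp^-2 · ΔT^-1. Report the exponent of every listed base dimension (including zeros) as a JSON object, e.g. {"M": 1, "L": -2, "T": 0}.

{"T": 12, "Θ": 3, "L": -4, "M": -4}

Dimensional matrix (T×Θ×L×M by γ×v×q×k×cp×ΔT×κ):
  T: [-1 -1 -3 -3 -2  0 -2]
  Θ: [ 0  0  0 -1 -1  1  0]
  L: [ 0  1  0  1  2  0 -1]
  M: [ 0  0  1  1  0  0  1]
  [T]: (2)·-1+(2)·-1+(-2)·-3+(-2)·-3+(-2)·-2+(-1)·0 = 12
  [Θ]: (2)·0+(2)·0+(-2)·0+(-2)·-1+(-2)·-1+(-1)·1 = 3
  [L]: (2)·0+(2)·1+(-2)·0+(-2)·1+(-2)·2+(-1)·0 = -4
  [M]: (2)·0+(2)·0+(-2)·1+(-2)·1+(-2)·0+(-1)·0 = -4
⇒ T^12 Θ^3 L^-4 M^-4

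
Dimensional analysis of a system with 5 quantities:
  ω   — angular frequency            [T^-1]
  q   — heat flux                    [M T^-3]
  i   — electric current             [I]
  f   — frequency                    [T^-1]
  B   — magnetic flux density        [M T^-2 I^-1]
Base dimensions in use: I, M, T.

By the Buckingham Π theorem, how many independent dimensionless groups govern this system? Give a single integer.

Dimensional matrix (I×M×T by ω×q×i×f×B):
  I: [ 0  0  1  0 -1]
  M: [ 0  1  0  0  1]
  T: [-1 -3  0 -1 -2]
Row reduction gives pivot columns ω,q,i; rank = 3
n=5, r=3 ⇒ 2 dimensionless groups

2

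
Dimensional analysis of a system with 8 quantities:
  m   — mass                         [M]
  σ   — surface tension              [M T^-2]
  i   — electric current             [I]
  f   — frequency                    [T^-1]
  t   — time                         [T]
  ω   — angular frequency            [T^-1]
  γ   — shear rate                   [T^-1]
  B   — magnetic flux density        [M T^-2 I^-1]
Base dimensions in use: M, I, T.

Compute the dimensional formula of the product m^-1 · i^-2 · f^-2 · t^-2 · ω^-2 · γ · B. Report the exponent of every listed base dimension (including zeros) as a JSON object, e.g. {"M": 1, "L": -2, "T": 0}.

Exponent matrix [M,I,T] × [m,σ,i,f,t,ω,γ,B]:
  M: [ 1  1  0  0  0  0  0  1]
  I: [ 0  0  1  0  0  0  0 -1]
  T: [ 0 -2  0 -1  1 -1 -1 -2]
  [M]: (-1)·1+(-2)·0+(-2)·0+(-2)·0+(-2)·0+(1)·0+(1)·1 = 0
  [I]: (-1)·0+(-2)·1+(-2)·0+(-2)·0+(-2)·0+(1)·0+(1)·-1 = -3
  [T]: (-1)·0+(-2)·0+(-2)·-1+(-2)·1+(-2)·-1+(1)·-1+(1)·-2 = -1
⇒ I^-3 T^-1

{"M": 0, "I": -3, "T": -1}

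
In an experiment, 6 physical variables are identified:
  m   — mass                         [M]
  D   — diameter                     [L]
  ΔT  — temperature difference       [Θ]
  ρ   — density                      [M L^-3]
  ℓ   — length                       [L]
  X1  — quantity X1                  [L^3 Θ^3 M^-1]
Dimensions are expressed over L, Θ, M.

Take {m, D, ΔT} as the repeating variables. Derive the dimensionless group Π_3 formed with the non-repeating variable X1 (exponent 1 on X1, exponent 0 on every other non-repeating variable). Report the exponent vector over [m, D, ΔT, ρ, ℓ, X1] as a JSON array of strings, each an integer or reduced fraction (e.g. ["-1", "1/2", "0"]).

Write exponents as rows L,Θ,M / cols m,D,ΔT,ρ,ℓ,X1:
  L: [ 0  1  0 -3  1  3]
  Θ: [ 0  0  1  0  0  3]
  M: [ 1  0  0  1  0 -1]
Echelon form has 3 nonzero rows (pivots: m,D,ΔT)
Pivot set = {m,D,ΔT}, free = {ρ,ℓ,X1}
RREF:
  r0: [   1    0    0    1    0   -1]
  r1: [   0    1    0   -3    1    3]
  r2: [   0    0    1    0    0    3]
Fix exponent of X1 at 1, ρ at 0, ℓ at 0; solve each RREF row for its pivot's exponent:
  r0: exp(m) + (-1)·1 = 0 ⇒ exp(m) = 1
  r1: exp(D) + (3)·1 = 0 ⇒ exp(D) = -3
  r2: exp(ΔT) + (3)·1 = 0 ⇒ exp(ΔT) = -3
Π_3 = m · D^-3 · ΔT^-3 · X1

["1", "-3", "-3", "0", "0", "1"]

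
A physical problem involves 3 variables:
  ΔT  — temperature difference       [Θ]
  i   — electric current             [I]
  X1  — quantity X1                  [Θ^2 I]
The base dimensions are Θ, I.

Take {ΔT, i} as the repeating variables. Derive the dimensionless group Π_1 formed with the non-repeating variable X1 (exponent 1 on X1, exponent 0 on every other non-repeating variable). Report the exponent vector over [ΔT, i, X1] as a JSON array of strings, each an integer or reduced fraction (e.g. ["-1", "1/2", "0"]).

Exponent matrix [Θ,I] × [ΔT,i,X1]:
  Θ: [ 1  0  2]
  I: [ 0  1  1]
Echelon form has 2 nonzero rows (pivots: ΔT,i)
Repeat: ΔT,i; free: X1
RREF:
  r0: [   1    0    2]
  r1: [   0    1    1]
Fix exponent of X1 at 1; solve each RREF row for its pivot's exponent:
  r0: exp(ΔT) + (2)·1 = 0 ⇒ exp(ΔT) = -2
  r1: exp(i) + (1)·1 = 0 ⇒ exp(i) = -1
Π_1 = ΔT^-2 · i^-1 · X1

["-2", "-1", "1"]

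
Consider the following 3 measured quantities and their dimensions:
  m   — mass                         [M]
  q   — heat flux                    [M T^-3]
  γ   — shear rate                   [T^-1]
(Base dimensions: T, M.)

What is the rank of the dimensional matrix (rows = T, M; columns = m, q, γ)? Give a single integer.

2

Dimensional matrix (T×M by m×q×γ):
  T: [ 0 -3 -1]
  M: [ 1  1  0]
RREF → pivots at {m,q} ⇒ r = 2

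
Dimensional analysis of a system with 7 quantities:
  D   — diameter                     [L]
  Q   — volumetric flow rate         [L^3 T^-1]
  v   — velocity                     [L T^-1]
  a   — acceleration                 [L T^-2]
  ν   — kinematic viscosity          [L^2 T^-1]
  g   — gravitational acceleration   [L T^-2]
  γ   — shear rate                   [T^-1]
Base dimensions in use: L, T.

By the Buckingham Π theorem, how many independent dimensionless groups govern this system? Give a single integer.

Dimensional matrix (L×T by D×Q×v×a×ν×g×γ):
  L: [ 1  3  1  1  2  1  0]
  T: [ 0 -1 -1 -2 -1 -2 -1]
Echelon form has 2 nonzero rows (pivots: D,Q)
7 vars − rank 2 = 5 Π groups

5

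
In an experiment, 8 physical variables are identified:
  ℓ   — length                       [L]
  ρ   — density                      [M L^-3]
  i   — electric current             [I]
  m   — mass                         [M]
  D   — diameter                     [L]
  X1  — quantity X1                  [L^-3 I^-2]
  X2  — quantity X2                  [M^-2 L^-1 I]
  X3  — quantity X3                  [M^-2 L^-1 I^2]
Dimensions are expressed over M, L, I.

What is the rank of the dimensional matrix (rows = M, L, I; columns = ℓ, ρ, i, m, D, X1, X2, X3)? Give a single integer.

3

Write exponents as rows M,L,I / cols ℓ,ρ,i,m,D,X1,X2,X3:
  M: [ 0  1  0  1  0  0 -2 -2]
  L: [ 1 -3  0  0  1 -3 -1 -1]
  I: [ 0  0  1  0  0 -2  1  2]
RREF → pivots at {ℓ,ρ,i} ⇒ r = 3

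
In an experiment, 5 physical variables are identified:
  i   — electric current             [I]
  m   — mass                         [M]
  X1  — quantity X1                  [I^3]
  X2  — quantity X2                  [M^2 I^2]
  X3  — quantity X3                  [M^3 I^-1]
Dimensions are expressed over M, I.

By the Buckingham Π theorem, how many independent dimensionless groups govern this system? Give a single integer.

Write exponents as rows M,I / cols i,m,X1,X2,X3:
  M: [ 0  1  0  2  3]
  I: [ 1  0  3  2 -1]
RREF → pivots at {i,m} ⇒ r = 2
Π count = n − r = 5 − 2 = 3

3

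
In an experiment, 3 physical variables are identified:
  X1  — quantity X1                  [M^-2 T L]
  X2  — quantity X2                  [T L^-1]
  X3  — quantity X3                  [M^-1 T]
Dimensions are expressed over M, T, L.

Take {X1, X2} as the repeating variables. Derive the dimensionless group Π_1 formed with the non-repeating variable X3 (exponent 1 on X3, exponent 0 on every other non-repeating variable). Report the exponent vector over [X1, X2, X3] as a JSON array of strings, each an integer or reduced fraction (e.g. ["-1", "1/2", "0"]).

Exponent matrix [M,T,L] × [X1,X2,X3]:
  M: [-2  0 -1]
  T: [ 1  1  1]
  L: [ 1 -1  0]
Row reduction gives pivot columns X1,X2; rank = 2
Pivot set = {X1,X2}, free = {X3}
RREF:
  r0: [   1    0  1/2]
  r1: [   0    1  1/2]
  r2: [   0    0    0]
Fix exponent of X3 at 1; solve each RREF row for its pivot's exponent:
  r0: exp(X1) + (1/2)·1 = 0 ⇒ exp(X1) = -1/2
  r1: exp(X2) + (1/2)·1 = 0 ⇒ exp(X2) = -1/2
Π_1 = X1^(-1/2) · X2^(-1/2) · X3

["-1/2", "-1/2", "1"]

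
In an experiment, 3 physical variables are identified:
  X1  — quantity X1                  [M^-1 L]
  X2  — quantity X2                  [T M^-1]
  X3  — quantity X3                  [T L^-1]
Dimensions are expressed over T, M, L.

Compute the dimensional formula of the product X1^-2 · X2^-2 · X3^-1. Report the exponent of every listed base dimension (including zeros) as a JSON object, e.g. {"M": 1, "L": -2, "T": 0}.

Exponent matrix [T,M,L] × [X1,X2,X3]:
  T: [ 0  1  1]
  M: [-1 -1  0]
  L: [ 1  0 -1]
  [T]: (-2)·0+(-2)·1+(-1)·1 = -3
  [M]: (-2)·-1+(-2)·-1+(-1)·0 = 4
  [L]: (-2)·1+(-2)·0+(-1)·-1 = -1
⇒ T^-3 M^4 L^-1

{"T": -3, "M": 4, "L": -1}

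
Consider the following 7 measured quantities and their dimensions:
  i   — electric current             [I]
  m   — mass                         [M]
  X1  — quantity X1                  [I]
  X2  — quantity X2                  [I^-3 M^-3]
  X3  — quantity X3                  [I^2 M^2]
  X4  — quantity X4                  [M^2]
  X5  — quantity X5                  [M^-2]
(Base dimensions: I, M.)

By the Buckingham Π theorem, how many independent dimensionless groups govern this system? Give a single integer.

5

Dimensional matrix (I×M by i×m×X1×X2×X3×X4×X5):
  I: [ 1  0  1 -3  2  0  0]
  M: [ 0  1  0 -3  2  2 -2]
Echelon form has 2 nonzero rows (pivots: i,m)
n=7, r=2 ⇒ 5 dimensionless groups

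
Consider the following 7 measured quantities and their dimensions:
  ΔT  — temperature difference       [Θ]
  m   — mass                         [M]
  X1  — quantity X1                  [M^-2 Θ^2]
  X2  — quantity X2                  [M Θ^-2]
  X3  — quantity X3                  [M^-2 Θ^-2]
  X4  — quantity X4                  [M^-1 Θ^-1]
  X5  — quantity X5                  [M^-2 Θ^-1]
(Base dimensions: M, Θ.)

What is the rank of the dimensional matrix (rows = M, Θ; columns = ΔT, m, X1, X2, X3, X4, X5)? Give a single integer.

Dimensional matrix (M×Θ by ΔT×m×X1×X2×X3×X4×X5):
  M: [ 0  1 -2  1 -2 -1 -2]
  Θ: [ 1  0  2 -2 -2 -1 -1]
Echelon form has 2 nonzero rows (pivots: ΔT,m)

2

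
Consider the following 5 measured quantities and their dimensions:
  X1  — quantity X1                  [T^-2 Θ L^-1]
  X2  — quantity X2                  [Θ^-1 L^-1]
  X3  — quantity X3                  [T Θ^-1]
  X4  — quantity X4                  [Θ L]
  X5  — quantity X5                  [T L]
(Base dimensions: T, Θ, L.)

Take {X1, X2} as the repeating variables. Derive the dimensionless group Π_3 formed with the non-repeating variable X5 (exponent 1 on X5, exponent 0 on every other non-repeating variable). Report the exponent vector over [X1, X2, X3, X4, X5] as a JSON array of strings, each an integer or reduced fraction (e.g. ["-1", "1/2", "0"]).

["1/2", "1/2", "0", "0", "1"]

Exponent matrix [T,Θ,L] × [X1,X2,X3,X4,X5]:
  T: [-2  0  1  0  1]
  Θ: [ 1 -1 -1  1  0]
  L: [-1 -1  0  1  1]
RREF → pivots at {X1,X2} ⇒ r = 2
Pivot set = {X1,X2}, free = {X3,X4,X5}
RREF:
  r0: [   1    0 -1/2    0 -1/2]
  r1: [   0    1  1/2   -1 -1/2]
  r2: [   0    0    0    0    0]
Fix exponent of X5 at 1, X3 at 0, X4 at 0; solve each RREF row for its pivot's exponent:
  r0: exp(X1) + (-1/2)·1 = 0 ⇒ exp(X1) = 1/2
  r1: exp(X2) + (-1/2)·1 = 0 ⇒ exp(X2) = 1/2
Π_3 = X1^(1/2) · X2^(1/2) · X5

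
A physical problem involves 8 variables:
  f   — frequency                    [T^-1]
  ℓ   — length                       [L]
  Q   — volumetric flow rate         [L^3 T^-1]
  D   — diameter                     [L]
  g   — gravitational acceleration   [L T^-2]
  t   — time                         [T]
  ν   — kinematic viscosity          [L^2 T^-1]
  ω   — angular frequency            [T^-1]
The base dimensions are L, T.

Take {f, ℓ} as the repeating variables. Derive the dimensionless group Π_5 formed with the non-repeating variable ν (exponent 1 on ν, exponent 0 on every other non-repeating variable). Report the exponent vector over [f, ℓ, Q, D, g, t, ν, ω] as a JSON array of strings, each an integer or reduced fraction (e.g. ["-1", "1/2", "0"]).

["-1", "-2", "0", "0", "0", "0", "1", "0"]

Write exponents as rows L,T / cols f,ℓ,Q,D,g,t,ν,ω:
  L: [ 0  1  3  1  1  0  2  0]
  T: [-1  0 -1  0 -2  1 -1 -1]
Echelon form has 2 nonzero rows (pivots: f,ℓ)
Pivot set = {f,ℓ}, free = {Q,D,g,t,ν,ω}
RREF:
  r0: [   1    0    1    0    2   -1    1    1]
  r1: [   0    1    3    1    1    0    2    0]
Fix exponent of ν at 1, Q at 0, D at 0, g at 0, t at 0, ω at 0; solve each RREF row for its pivot's exponent:
  r0: exp(f) + (1)·1 = 0 ⇒ exp(f) = -1
  r1: exp(ℓ) + (2)·1 = 0 ⇒ exp(ℓ) = -2
Π_5 = f^-1 · ℓ^-2 · ν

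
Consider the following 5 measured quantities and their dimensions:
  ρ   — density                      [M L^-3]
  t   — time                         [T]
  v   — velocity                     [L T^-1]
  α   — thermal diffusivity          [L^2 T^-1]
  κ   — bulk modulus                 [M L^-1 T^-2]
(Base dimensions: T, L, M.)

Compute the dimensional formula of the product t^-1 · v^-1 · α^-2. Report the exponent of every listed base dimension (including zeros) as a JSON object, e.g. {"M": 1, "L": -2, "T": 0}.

{"T": 2, "L": -5, "M": 0}

Write exponents as rows T,L,M / cols ρ,t,v,α,κ:
  T: [ 0  1 -1 -1 -2]
  L: [-3  0  1  2 -1]
  M: [ 1  0  0  0  1]
  [T]: (-1)·1+(-1)·-1+(-2)·-1 = 2
  [L]: (-1)·0+(-1)·1+(-2)·2 = -5
  [M]: (-1)·0+(-1)·0+(-2)·0 = 0
⇒ T^2 L^-5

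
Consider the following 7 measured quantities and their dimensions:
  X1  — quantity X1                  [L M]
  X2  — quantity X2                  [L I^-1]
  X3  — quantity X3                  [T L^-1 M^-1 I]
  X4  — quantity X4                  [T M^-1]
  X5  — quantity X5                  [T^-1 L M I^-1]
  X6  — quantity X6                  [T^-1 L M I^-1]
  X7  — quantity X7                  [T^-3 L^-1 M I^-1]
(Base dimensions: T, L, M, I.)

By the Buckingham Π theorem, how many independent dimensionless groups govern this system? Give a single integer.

Write exponents as rows T,L,M,I / cols X1,X2,X3,X4,X5,X6,X7:
  T: [ 0  0  1  1 -1 -1 -3]
  L: [ 1  1 -1  0  1  1 -1]
  M: [ 1  0 -1 -1  1  1  1]
  I: [ 0 -1  1  0 -1 -1 -1]
Row reduction gives pivot columns X1,X2,X3; rank = 3
Π count = n − r = 7 − 3 = 4

4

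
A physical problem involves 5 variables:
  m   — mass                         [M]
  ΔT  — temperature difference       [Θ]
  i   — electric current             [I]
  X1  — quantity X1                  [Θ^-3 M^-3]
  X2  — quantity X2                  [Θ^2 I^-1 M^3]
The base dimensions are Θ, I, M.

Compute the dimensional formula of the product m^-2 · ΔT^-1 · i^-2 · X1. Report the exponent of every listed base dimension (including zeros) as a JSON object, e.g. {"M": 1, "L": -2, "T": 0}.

Exponent matrix [Θ,I,M] × [m,ΔT,i,X1,X2]:
  Θ: [ 0  1  0 -3  2]
  I: [ 0  0  1  0 -1]
  M: [ 1  0  0 -3  3]
  [Θ]: (-2)·0+(-1)·1+(-2)·0+(1)·-3 = -4
  [I]: (-2)·0+(-1)·0+(-2)·1+(1)·0 = -2
  [M]: (-2)·1+(-1)·0+(-2)·0+(1)·-3 = -5
⇒ Θ^-4 I^-2 M^-5

{"Θ": -4, "I": -2, "M": -5}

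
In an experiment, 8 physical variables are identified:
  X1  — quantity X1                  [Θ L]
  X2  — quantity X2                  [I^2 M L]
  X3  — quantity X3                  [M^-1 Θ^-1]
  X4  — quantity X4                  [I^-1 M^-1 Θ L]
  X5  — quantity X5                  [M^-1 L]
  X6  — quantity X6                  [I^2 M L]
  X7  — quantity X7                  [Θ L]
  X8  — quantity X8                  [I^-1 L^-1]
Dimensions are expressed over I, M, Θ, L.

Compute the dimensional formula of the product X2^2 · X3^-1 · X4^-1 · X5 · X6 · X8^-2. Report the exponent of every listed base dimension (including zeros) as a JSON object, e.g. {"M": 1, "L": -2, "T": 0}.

Exponent matrix [I,M,Θ,L] × [X1,X2,X3,X4,X5,X6,X7,X8]:
  I: [ 0  2  0 -1  0  2  0 -1]
  M: [ 0  1 -1 -1 -1  1  0  0]
  Θ: [ 1  0 -1  1  0  0  1  0]
  L: [ 1  1  0  1  1  1  1 -1]
  [I]: (2)·2+(-1)·0+(-1)·-1+(1)·0+(1)·2+(-2)·-1 = 9
  [M]: (2)·1+(-1)·-1+(-1)·-1+(1)·-1+(1)·1+(-2)·0 = 4
  [Θ]: (2)·0+(-1)·-1+(-1)·1+(1)·0+(1)·0+(-2)·0 = 0
  [L]: (2)·1+(-1)·0+(-1)·1+(1)·1+(1)·1+(-2)·-1 = 5
⇒ I^9 M^4 L^5

{"I": 9, "M": 4, "Θ": 0, "L": 5}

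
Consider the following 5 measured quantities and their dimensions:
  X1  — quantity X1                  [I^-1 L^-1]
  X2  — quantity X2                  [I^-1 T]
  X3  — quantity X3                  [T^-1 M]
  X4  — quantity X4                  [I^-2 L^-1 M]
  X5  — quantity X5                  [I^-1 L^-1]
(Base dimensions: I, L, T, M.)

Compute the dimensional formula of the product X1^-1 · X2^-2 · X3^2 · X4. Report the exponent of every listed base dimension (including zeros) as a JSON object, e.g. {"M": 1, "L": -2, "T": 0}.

{"I": 1, "L": 0, "T": -4, "M": 3}

Write exponents as rows I,L,T,M / cols X1,X2,X3,X4,X5:
  I: [-1 -1  0 -2 -1]
  L: [-1  0  0 -1 -1]
  T: [ 0  1 -1  0  0]
  M: [ 0  0  1  1  0]
  [I]: (-1)·-1+(-2)·-1+(2)·0+(1)·-2 = 1
  [L]: (-1)·-1+(-2)·0+(2)·0+(1)·-1 = 0
  [T]: (-1)·0+(-2)·1+(2)·-1+(1)·0 = -4
  [M]: (-1)·0+(-2)·0+(2)·1+(1)·1 = 3
⇒ I T^-4 M^3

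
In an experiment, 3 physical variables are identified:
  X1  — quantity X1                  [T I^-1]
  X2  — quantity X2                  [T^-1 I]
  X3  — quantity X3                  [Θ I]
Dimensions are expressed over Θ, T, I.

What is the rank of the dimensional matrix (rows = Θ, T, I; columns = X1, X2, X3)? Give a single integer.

Write exponents as rows Θ,T,I / cols X1,X2,X3:
  Θ: [ 0  0  1]
  T: [ 1 -1  0]
  I: [-1  1  1]
RREF → pivots at {X1,X3} ⇒ r = 2

2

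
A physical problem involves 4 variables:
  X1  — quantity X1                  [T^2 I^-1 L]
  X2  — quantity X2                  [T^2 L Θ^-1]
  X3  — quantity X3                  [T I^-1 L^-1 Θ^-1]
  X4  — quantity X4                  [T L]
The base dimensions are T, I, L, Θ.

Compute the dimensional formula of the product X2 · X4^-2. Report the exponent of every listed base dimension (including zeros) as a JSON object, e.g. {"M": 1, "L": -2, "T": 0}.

Exponent matrix [T,I,L,Θ] × [X1,X2,X3,X4]:
  T: [ 2  2  1  1]
  I: [-1  0 -1  0]
  L: [ 1  1 -1  1]
  Θ: [ 0 -1 -1  0]
  [T]: (1)·2+(-2)·1 = 0
  [I]: (1)·0+(-2)·0 = 0
  [L]: (1)·1+(-2)·1 = -1
  [Θ]: (1)·-1+(-2)·0 = -1
⇒ L^-1 Θ^-1

{"T": 0, "I": 0, "L": -1, "Θ": -1}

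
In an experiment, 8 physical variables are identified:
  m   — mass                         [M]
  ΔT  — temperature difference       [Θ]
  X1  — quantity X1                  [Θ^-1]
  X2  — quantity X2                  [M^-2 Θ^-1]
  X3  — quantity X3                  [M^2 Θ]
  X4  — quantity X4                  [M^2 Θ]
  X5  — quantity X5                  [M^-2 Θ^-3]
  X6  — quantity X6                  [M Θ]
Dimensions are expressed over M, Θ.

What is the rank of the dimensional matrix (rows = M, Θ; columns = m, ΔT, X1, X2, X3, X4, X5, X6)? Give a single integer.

2

Write exponents as rows M,Θ / cols m,ΔT,X1,X2,X3,X4,X5,X6:
  M: [ 1  0  0 -2  2  2 -2  1]
  Θ: [ 0  1 -1 -1  1  1 -3  1]
Row reduction gives pivot columns m,ΔT; rank = 2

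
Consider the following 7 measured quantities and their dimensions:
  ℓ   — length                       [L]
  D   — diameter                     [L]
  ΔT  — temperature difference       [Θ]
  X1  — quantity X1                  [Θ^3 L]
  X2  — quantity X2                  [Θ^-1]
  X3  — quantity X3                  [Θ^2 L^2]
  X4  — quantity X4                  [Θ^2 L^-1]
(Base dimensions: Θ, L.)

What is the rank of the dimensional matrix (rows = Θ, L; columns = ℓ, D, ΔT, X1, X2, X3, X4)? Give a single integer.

2

Dimensional matrix (Θ×L by ℓ×D×ΔT×X1×X2×X3×X4):
  Θ: [ 0  0  1  3 -1  2  2]
  L: [ 1  1  0  1  0  2 -1]
RREF → pivots at {ℓ,ΔT} ⇒ r = 2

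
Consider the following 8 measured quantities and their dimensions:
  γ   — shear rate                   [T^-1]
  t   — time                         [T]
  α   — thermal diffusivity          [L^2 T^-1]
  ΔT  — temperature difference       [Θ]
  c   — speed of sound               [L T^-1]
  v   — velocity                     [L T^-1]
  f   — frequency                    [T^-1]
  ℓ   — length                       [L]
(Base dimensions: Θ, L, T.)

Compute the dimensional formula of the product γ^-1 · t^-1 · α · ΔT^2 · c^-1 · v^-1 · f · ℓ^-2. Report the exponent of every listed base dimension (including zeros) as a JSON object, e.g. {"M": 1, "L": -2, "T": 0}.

{"Θ": 2, "L": -2, "T": 0}

Dimensional matrix (Θ×L×T by γ×t×α×ΔT×c×v×f×ℓ):
  Θ: [ 0  0  0  1  0  0  0  0]
  L: [ 0  0  2  0  1  1  0  1]
  T: [-1  1 -1  0 -1 -1 -1  0]
  [Θ]: (-1)·0+(-1)·0+(1)·0+(2)·1+(-1)·0+(-1)·0+(1)·0+(-2)·0 = 2
  [L]: (-1)·0+(-1)·0+(1)·2+(2)·0+(-1)·1+(-1)·1+(1)·0+(-2)·1 = -2
  [T]: (-1)·-1+(-1)·1+(1)·-1+(2)·0+(-1)·-1+(-1)·-1+(1)·-1+(-2)·0 = 0
⇒ Θ^2 L^-2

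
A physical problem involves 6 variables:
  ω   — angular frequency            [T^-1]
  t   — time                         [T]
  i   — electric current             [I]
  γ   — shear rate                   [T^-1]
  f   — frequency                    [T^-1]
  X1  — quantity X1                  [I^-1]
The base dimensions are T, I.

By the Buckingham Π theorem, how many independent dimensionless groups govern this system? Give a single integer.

Exponent matrix [T,I] × [ω,t,i,γ,f,X1]:
  T: [-1  1  0 -1 -1  0]
  I: [ 0  0  1  0  0 -1]
Echelon form has 2 nonzero rows (pivots: ω,i)
n=6, r=2 ⇒ 4 dimensionless groups

4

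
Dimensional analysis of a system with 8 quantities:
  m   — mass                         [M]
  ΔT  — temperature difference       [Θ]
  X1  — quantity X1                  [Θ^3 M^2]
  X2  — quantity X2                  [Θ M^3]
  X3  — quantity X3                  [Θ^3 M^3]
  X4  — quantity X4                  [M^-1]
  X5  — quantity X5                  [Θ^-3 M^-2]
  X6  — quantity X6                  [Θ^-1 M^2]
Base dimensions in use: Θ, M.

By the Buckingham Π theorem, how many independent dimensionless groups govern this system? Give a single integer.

6

Dimensional matrix (Θ×M by m×ΔT×X1×X2×X3×X4×X5×X6):
  Θ: [ 0  1  3  1  3  0 -3 -1]
  M: [ 1  0  2  3  3 -1 -2  2]
Row reduction gives pivot columns m,ΔT; rank = 2
Π count = n − r = 8 − 2 = 6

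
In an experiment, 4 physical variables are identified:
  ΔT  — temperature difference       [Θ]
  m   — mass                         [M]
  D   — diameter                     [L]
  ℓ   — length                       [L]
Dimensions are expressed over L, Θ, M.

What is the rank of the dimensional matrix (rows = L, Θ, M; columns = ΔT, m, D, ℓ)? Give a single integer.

3

Dimensional matrix (L×Θ×M by ΔT×m×D×ℓ):
  L: [ 0  0  1  1]
  Θ: [ 1  0  0  0]
  M: [ 0  1  0  0]
Row reduction gives pivot columns ΔT,m,D; rank = 3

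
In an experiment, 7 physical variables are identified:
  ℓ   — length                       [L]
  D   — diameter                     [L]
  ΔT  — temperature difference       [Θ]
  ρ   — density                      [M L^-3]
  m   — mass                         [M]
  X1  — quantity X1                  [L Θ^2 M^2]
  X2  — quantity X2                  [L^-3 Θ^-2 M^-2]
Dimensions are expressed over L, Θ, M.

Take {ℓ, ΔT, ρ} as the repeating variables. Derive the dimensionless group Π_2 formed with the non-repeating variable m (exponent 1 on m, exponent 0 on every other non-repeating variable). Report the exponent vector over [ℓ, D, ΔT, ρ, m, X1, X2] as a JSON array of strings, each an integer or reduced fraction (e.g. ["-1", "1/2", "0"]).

Write exponents as rows L,Θ,M / cols ℓ,D,ΔT,ρ,m,X1,X2:
  L: [ 1  1  0 -3  0  1 -3]
  Θ: [ 0  0  1  0  0  2 -2]
  M: [ 0  0  0  1  1  2 -2]
Row reduction gives pivot columns ℓ,ΔT,ρ; rank = 3
Pivot set = {ℓ,ΔT,ρ}, free = {D,m,X1,X2}
RREF:
  r0: [   1    1    0    0    3    7   -9]
  r1: [   0    0    1    0    0    2   -2]
  r2: [   0    0    0    1    1    2   -2]
Fix exponent of m at 1, D at 0, X1 at 0, X2 at 0; solve each RREF row for its pivot's exponent:
  r0: exp(ℓ) + (3)·1 = 0 ⇒ exp(ℓ) = -3
  r1: exp(ΔT) + (0)·1 = 0 ⇒ exp(ΔT) = 0
  r2: exp(ρ) + (1)·1 = 0 ⇒ exp(ρ) = -1
Π_2 = ℓ^-3 · ρ^-1 · m

["-3", "0", "0", "-1", "1", "0", "0"]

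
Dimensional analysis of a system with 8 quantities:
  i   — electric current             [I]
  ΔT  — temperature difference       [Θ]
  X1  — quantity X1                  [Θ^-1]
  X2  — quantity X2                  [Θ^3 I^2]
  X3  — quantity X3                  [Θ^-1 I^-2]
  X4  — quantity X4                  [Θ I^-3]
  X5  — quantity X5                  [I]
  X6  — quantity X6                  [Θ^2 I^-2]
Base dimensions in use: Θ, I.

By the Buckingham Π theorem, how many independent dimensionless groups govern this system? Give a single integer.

Dimensional matrix (Θ×I by i×ΔT×X1×X2×X3×X4×X5×X6):
  Θ: [ 0  1 -1  3 -1  1  0  2]
  I: [ 1  0  0  2 -2 -3  1 -2]
Echelon form has 2 nonzero rows (pivots: i,ΔT)
8 vars − rank 2 = 6 Π groups

6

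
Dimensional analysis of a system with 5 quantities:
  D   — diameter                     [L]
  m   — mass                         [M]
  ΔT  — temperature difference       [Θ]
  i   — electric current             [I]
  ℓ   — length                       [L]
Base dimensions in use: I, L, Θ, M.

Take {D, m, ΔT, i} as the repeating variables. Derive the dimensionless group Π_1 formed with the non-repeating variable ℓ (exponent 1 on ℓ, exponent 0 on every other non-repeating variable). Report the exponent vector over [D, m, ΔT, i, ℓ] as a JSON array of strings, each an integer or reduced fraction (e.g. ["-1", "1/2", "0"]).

["-1", "0", "0", "0", "1"]

Exponent matrix [I,L,Θ,M] × [D,m,ΔT,i,ℓ]:
  I: [ 0  0  0  1  0]
  L: [ 1  0  0  0  1]
  Θ: [ 0  0  1  0  0]
  M: [ 0  1  0  0  0]
Row reduction gives pivot columns D,m,ΔT,i; rank = 4
Repeat: D,m,ΔT,i; free: ℓ
RREF:
  r0: [   1    0    0    0    1]
  r1: [   0    1    0    0    0]
  r2: [   0    0    1    0    0]
  r3: [   0    0    0    1    0]
Fix exponent of ℓ at 1; solve each RREF row for its pivot's exponent:
  r0: exp(D) + (1)·1 = 0 ⇒ exp(D) = -1
  r1: exp(m) + (0)·1 = 0 ⇒ exp(m) = 0
  r2: exp(ΔT) + (0)·1 = 0 ⇒ exp(ΔT) = 0
  r3: exp(i) + (0)·1 = 0 ⇒ exp(i) = 0
Π_1 = D^-1 · ℓ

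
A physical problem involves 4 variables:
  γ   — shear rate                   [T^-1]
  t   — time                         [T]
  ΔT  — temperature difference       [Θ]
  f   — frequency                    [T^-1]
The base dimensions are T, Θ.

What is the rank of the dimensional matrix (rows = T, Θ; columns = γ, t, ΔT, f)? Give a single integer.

Dimensional matrix (T×Θ by γ×t×ΔT×f):
  T: [-1  1  0 -1]
  Θ: [ 0  0  1  0]
Row reduction gives pivot columns γ,ΔT; rank = 2

2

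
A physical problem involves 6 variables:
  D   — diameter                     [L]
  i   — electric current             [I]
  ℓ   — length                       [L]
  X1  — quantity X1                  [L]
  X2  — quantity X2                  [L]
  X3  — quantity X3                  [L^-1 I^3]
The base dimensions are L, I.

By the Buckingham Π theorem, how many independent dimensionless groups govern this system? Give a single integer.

4

Exponent matrix [L,I] × [D,i,ℓ,X1,X2,X3]:
  L: [ 1  0  1  1  1 -1]
  I: [ 0  1  0  0  0  3]
Echelon form has 2 nonzero rows (pivots: D,i)
n=6, r=2 ⇒ 4 dimensionless groups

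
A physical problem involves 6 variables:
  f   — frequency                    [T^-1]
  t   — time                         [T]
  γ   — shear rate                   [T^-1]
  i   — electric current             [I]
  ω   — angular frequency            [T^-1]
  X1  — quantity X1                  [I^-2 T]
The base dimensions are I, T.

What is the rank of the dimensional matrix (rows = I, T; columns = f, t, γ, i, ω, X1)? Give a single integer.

Exponent matrix [I,T] × [f,t,γ,i,ω,X1]:
  I: [ 0  0  0  1  0 -2]
  T: [-1  1 -1  0 -1  1]
RREF → pivots at {f,i} ⇒ r = 2

2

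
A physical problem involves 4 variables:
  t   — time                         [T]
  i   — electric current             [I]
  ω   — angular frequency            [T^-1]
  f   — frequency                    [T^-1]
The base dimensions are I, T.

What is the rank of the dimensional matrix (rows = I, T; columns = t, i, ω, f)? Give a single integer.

2

Exponent matrix [I,T] × [t,i,ω,f]:
  I: [ 0  1  0  0]
  T: [ 1  0 -1 -1]
Echelon form has 2 nonzero rows (pivots: t,i)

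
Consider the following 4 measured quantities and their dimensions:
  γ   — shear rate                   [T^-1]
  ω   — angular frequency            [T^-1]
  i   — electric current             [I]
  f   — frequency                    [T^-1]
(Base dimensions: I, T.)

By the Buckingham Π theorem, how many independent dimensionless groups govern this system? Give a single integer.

2

Exponent matrix [I,T] × [γ,ω,i,f]:
  I: [ 0  0  1  0]
  T: [-1 -1  0 -1]
RREF → pivots at {γ,i} ⇒ r = 2
Π count = n − r = 4 − 2 = 2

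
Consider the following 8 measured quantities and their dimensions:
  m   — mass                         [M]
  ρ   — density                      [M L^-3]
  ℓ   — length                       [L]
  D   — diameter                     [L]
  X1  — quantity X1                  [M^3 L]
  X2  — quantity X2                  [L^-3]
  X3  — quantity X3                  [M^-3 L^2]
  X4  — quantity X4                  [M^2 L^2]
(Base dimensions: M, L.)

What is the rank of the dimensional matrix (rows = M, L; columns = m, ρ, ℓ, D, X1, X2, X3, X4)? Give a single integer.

2

Write exponents as rows M,L / cols m,ρ,ℓ,D,X1,X2,X3,X4:
  M: [ 1  1  0  0  3  0 -3  2]
  L: [ 0 -3  1  1  1 -3  2  2]
Echelon form has 2 nonzero rows (pivots: m,ρ)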